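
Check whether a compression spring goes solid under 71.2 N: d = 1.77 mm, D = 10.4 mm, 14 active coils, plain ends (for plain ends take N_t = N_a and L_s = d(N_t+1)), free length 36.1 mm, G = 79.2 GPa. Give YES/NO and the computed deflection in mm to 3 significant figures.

YES, δ = 11.5 mm

k = Gd⁴/(8D³N_a) = (79.2×10³)(1.77⁴)/(8·10.4³·14) = 6.1702 N/mm
N_t = 14; L_s = 1.77·15 = 26.55 mm; δ_solid = L₀ − L_s = 36.1 − 26.55 = 9.55 mm
δ = F/k = 71.2/6.1702 = 11.539 mm
δ ≥ δ_solid → spring goes solid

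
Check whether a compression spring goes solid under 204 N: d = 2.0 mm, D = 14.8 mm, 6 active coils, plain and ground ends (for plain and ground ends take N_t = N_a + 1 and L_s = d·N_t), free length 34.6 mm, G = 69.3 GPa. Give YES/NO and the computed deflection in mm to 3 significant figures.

k = Gd⁴/(8D³N_a) = (69.3×10³)(2.0⁴)/(8·14.8³·6) = 7.1257 N/mm
N_t = 7; L_s = 2.0·7 = 14 mm; δ_solid = L₀ − L_s = 34.6 − 14 = 20.6 mm
δ = F/k = 204/7.1257 = 28.629 mm
δ ≥ δ_solid → spring goes solid

YES, δ = 28.6 mm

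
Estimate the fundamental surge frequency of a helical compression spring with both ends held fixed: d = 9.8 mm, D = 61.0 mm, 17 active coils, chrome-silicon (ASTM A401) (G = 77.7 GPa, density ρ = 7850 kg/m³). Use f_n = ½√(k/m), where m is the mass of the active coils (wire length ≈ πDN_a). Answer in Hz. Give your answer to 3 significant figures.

k = Gd⁴/(8D³N_a) = (77.7×10³)(9.8⁴)/(8·61.0³·17) = 23.217 N/mm = 23217 N/m
Wire length L = πDN_a = π·61.0·17 = 3257.8 mm
m = ρ·(πd²/4)·L = 7850 × 75.43×10⁻⁶ m² × 3.2578 m = 1.929 kg
f_n = ½√(k/m) = 0.5·√(23217/1.929) = 0.5·√(12035) = 54.853 Hz

54.9 Hz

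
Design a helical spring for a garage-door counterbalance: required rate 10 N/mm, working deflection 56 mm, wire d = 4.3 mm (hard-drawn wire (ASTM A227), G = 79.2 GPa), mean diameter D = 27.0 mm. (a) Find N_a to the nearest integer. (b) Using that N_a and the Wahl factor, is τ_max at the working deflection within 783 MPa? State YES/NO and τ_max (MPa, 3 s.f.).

(a) 17 coils; (b) YES, τ_max = 607 MPa

N_a = Gd⁴/(8D³k) = (79.2×10³)(4.3⁴)/(8·27.0³·10) = 17.2 → N_a = 17
Actual rate k = Gd⁴/(8D³·17) = 10.115 N/mm
Working load F = kδ = 10.115·56 = 566.44 N
C = 27.0/4.3 = 6.2791; K_W = (4C−1)/(4C−4)+0.615/C = 1.2400
τ_max = K_W·8FD/(πd³) = 1.2400·489.84 = 607.41 MPa
τ_max ≤ 783 MPa → acceptable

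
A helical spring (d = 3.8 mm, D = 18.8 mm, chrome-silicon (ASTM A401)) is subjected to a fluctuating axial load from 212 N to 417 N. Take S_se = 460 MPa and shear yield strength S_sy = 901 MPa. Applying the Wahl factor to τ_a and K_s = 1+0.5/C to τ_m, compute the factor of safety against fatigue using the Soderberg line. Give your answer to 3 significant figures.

C = D/d = 18.8/3.8 = 4.9474; K_W = (4C−1)/(4C−4)+0.615/C = 1.3143; K_s = 1+0.5/C = 1.1011
F_a = (F_max−F_min)/2 = 102.5 N; F_m = (F_max+F_min)/2 = 314.5 N
τ_a = K_W·8F_aD/(πd³) = 1.3143 × 89.427 = 117.54 MPa
τ_m = K_s·8F_mD/(πd³) = 1.1011 × 274.39 = 302.12 MPa
Soderberg: 1/n_f = τ_a/S_se + τ_m/S_sy = 117.54/460 + 302.12/901 = 0.25551 + 0.33532 = 0.59083
n_f = 1/0.59083 = 1.693

1.69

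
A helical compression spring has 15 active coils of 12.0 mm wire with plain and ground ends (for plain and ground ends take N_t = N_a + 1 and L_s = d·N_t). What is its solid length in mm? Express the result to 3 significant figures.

plain and ground ends: N_t = N_a + 1 = 15 + 1 = 16
L_s = d·N_t = 12.0 × 16 = 192 mm

192 mm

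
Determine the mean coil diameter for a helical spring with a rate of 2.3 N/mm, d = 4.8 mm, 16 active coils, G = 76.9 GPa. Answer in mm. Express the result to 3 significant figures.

D = (Gd⁴/(8N_a·k))^(1/3) = (76.9×10³·4.8⁴/(8·16·2.3))^(1/3)
  = (138661)^(1/3) = 51.7588 mm

51.8 mm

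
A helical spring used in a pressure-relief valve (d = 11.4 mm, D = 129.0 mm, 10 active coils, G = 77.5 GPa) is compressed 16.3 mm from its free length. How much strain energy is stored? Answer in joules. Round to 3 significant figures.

k = Gd⁴/(8D³N_a) = (77.5×10³)(11.4⁴)/(8·129.0³·10) = 7.6219 N/mm
U = ½kδ² = 0.5 × 7.6219 × 16.3² = 1012.5 N·mm = 1.0125 J

1.01 J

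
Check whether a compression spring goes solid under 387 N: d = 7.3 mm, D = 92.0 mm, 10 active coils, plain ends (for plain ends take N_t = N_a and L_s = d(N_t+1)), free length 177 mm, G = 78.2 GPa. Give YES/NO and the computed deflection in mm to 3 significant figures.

k = Gd⁴/(8D³N_a) = (78.2×10³)(7.3⁴)/(8·92.0³·10) = 3.5649 N/mm
N_t = 10; L_s = 7.3·11 = 80.3 mm; δ_solid = L₀ − L_s = 177 − 80.3 = 96.7 mm
δ = F/k = 387/3.5649 = 108.56 mm
δ ≥ δ_solid → spring goes solid

YES, δ = 109 mm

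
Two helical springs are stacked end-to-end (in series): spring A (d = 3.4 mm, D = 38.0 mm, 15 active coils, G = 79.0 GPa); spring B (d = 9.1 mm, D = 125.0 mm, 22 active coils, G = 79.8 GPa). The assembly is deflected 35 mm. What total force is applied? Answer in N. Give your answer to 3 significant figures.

28.0 N

k_A = Gd⁴/(8D³N_a) = (79.0×10³)(3.4⁴)/(8·38.0³·15) = 1.6033 N/mm
k_B = Gd⁴/(8D³N_a) = (79.8×10³)(9.1⁴)/(8·125.0³·22) = 1.5919 N/mm
Series: 1/k_eq = 1/1.6033 + 1/1.5919 = 1.2519; k_eq = 0.7988 N/mm
F = k_eq·δ = 0.7988·35 = 27.958 N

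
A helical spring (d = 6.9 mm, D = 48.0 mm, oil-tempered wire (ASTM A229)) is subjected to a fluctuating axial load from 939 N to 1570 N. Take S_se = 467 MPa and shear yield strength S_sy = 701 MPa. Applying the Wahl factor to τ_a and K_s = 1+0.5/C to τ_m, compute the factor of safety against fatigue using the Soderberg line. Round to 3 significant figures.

C = D/d = 48.0/6.9 = 6.9565; K_W = (4C−1)/(4C−4)+0.615/C = 1.2143; K_s = 1+0.5/C = 1.0719
F_a = (F_max−F_min)/2 = 315.5 N; F_m = (F_max+F_min)/2 = 1254.5 N
τ_a = K_W·8F_aD/(πd³) = 1.2143 × 117.39 = 142.55 MPa
τ_m = K_s·8F_mD/(πd³) = 1.0719 × 466.77 = 500.32 MPa
Soderberg: 1/n_f = τ_a/S_se + τ_m/S_sy = 142.55/467 + 500.32/701 = 0.30525 + 0.71372 = 1.019
n_f = 1/1.019 = 0.9814

0.981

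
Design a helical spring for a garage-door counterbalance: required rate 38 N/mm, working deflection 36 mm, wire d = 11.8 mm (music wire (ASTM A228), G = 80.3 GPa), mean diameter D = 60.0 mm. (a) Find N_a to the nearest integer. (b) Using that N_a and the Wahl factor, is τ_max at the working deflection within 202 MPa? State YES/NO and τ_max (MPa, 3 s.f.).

N_a = Gd⁴/(8D³k) = (80.3×10³)(11.8⁴)/(8·60.0³·38) = 23.71 → N_a = 24
Actual rate k = Gd⁴/(8D³·24) = 37.54 N/mm
Working load F = kδ = 37.54·36 = 1351.4 N
C = 60.0/11.8 = 5.0847; K_W = (4C−1)/(4C−4)+0.615/C = 1.3046
τ_max = K_W·8FD/(πd³) = 1.3046·125.67 = 163.95 MPa
τ_max ≤ 202 MPa → acceptable

(a) 24 coils; (b) YES, τ_max = 164 MPa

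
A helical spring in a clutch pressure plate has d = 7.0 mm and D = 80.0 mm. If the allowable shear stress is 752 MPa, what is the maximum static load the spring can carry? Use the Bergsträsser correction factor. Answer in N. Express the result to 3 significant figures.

C = D/d = 80.0/7.0 = 11.4286
K_B = (4C+2)/(4C−3) = 47.714/42.714 = 1.1171
τ_max = K·8FD/(πd³) → F_max = τ_allow·πd³/(8DK)
F_max = 752·π·7.0³/(8·80.0·1.1171) = 8.1033e+05/714.92 = 1133.5 N

1130 N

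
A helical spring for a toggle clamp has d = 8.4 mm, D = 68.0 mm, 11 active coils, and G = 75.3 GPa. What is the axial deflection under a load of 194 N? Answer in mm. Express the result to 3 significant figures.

14.3 mm

k = Gd⁴/(8D³N_a) = (75.3×10³)(8.4⁴)/(8·68.0³·11) = 13.549 N/mm
δ = F/k = 194 / 13.549 = 14.319 mm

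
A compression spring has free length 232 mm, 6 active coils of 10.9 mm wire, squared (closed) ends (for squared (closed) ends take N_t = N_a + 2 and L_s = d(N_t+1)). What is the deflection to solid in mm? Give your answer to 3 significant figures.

134 mm

N_t = 8; L_s = 10.9·9 = 98.1 mm
δ_solid = L₀ − L_s = 232 − 98.1 = 133.9 mm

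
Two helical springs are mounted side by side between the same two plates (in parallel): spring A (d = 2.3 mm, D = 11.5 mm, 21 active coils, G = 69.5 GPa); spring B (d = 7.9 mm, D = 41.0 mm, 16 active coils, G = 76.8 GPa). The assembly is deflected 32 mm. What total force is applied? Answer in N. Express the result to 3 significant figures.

1330 N

k_A = Gd⁴/(8D³N_a) = (69.5×10³)(2.3⁴)/(8·11.5³·21) = 7.6119 N/mm
k_B = Gd⁴/(8D³N_a) = (76.8×10³)(7.9⁴)/(8·41.0³·16) = 33.908 N/mm
Parallel: k_eq = 7.6119 + 33.908 = 41.52 N/mm
F = k_eq·δ = 41.52·32 = 1328.7 N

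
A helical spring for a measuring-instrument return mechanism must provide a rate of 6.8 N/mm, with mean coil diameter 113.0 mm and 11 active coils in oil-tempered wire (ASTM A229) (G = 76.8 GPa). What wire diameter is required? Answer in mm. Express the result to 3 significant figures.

10.3 mm

d = (8D³N_a·k / G)^(1/4) = (8·113.0³·11·6.8 / (76.8×10³))^0.25
  = (11243)^0.25 = 10.2971 mm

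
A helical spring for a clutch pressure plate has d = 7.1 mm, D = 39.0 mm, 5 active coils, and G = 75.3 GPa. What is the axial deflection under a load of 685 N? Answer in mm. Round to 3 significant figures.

8.49 mm

k = Gd⁴/(8D³N_a) = (75.3×10³)(7.1⁴)/(8·39.0³·5) = 80.644 N/mm
δ = F/k = 685 / 80.644 = 8.4941 mm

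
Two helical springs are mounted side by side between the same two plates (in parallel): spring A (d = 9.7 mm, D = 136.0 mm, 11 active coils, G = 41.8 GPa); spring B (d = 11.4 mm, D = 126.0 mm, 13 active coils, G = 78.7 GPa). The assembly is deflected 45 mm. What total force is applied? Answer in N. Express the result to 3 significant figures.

k_A = Gd⁴/(8D³N_a) = (41.8×10³)(9.7⁴)/(8·136.0³·11) = 1.6717 N/mm
k_B = Gd⁴/(8D³N_a) = (78.7×10³)(11.4⁴)/(8·126.0³·13) = 6.3892 N/mm
Parallel: k_eq = 1.6717 + 6.3892 = 8.061 N/mm
F = k_eq·δ = 8.061·45 = 362.74 N

363 N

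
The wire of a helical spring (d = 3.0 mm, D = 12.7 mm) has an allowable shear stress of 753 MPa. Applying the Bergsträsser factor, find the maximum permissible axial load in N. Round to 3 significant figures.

C = D/d = 12.7/3.0 = 4.2333
K_B = (4C+2)/(4C−3) = 18.933/13.933 = 1.3589
τ_max = K·8FD/(πd³) → F_max = τ_allow·πd³/(8DK)
F_max = 753·π·3.0³/(8·12.7·1.3589) = 63872/138.06 = 462.64 N

463 N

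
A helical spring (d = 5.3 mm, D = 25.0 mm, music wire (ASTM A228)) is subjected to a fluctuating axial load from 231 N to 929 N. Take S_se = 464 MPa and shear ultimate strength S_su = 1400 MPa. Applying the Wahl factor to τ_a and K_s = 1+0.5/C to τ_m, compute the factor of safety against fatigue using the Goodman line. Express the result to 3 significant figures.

1.60

C = D/d = 25.0/5.3 = 4.7170; K_W = (4C−1)/(4C−4)+0.615/C = 1.3322; K_s = 1+0.5/C = 1.1060
F_a = (F_max−F_min)/2 = 349 N; F_m = (F_max+F_min)/2 = 580 N
τ_a = K_W·8F_aD/(πd³) = 1.3322 × 149.24 = 198.81 MPa
τ_m = K_s·8F_mD/(πd³) = 1.1060 × 248.02 = 274.31 MPa
Goodman: 1/n_f = τ_a/S_se + τ_m/S_su = 198.81/464 + 274.31/1400 = 0.42846 + 0.19593 = 0.6244
n_f = 1/0.6244 = 1.602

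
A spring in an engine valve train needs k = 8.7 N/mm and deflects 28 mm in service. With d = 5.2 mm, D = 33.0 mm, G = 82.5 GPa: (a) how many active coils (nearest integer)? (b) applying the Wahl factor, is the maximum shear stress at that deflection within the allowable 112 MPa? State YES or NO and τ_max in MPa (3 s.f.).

N_a = Gd⁴/(8D³k) = (82.5×10³)(5.2⁴)/(8·33.0³·8.7) = 24.12 → N_a = 24
Actual rate k = Gd⁴/(8D³·24) = 8.7423 N/mm
Working load F = kδ = 8.7423·28 = 244.78 N
C = 33.0/5.2 = 6.3462; K_W = (4C−1)/(4C−4)+0.615/C = 1.2372
τ_max = K_W·8FD/(πd³) = 1.2372·146.29 = 180.99 MPa
τ_max > 112 MPa → exceeds allowable

(a) 24 coils; (b) NO, τ_max = 181 MPa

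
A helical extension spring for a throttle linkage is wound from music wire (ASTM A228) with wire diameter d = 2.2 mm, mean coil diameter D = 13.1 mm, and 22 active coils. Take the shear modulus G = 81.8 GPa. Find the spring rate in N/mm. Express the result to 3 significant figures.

4.84 N/mm

k = Gd⁴/(8D³N_a) = (81.8×10³ × 2.2⁴) / (8 × 13.1³ × 22)
  = 1.91621e+06 / 395664 = 4.843 N/mm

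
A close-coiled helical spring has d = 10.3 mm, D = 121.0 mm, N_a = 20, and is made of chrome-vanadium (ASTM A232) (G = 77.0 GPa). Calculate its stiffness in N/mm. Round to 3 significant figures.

3.06 N/mm

k = Gd⁴/(8D³N_a) = (77.0×10³ × 10.3⁴) / (8 × 121.0³ × 20)
  = 8.66642e+08 / 2.8345e+08 = 3.0575 N/mm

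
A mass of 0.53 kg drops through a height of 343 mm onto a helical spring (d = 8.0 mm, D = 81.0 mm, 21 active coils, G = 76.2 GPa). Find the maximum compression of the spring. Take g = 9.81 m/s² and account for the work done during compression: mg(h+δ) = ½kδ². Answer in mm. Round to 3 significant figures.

k = Gd⁴/(8D³N_a) = (76.2×10³)(8.0⁴)/(8·81.0³·21) = 3.4958 N/mm
W = mg = 0.53 × 9.81 = 5.1993 N
½kδ² − Wδ − Wh = 0 → δ = (W + √(W² + 2kWh))/k
δ = (5.1993 + √(27.033 + 12468.7))/3.4958 = (5.1993 + 111.78)/3.4958 = 33.464 mm

33.5 mm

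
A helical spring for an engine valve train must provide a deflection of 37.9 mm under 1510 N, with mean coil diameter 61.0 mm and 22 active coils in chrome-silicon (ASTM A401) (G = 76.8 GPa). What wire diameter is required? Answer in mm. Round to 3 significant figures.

12.0 mm

Required rate k = F/δ = 1510/37.9 = 39.842 N/mm
d = (8D³N_a·k / G)^(1/4) = (8·61.0³·22·39.842 / (76.8×10³))^0.25
  = (20724)^0.25 = 11.9983 mm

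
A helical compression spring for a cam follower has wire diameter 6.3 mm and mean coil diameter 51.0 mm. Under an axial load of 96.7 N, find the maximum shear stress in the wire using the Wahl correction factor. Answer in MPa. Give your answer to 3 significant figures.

59.3 MPa

Spring index C = D/d = 51.0/6.3 = 8.0952
K_W = (4C−1)/(4C−4) + 0.615/C = 31.381/28.381 + 0.0760 = 1.1817
τ₀ = 8FD/(πd³) = 8·96.7·51.0/(π·6.3³) = 39453.6/785.55 = 50.224 MPa
τ_max = K·τ₀ = 1.1817 × 50.224 = 59.349 MPa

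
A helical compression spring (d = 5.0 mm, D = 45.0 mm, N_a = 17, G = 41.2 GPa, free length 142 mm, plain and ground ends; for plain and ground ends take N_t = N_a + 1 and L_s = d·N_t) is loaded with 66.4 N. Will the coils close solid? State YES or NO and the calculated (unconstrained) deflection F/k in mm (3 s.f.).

k = Gd⁴/(8D³N_a) = (41.2×10³)(5.0⁴)/(8·45.0³·17) = 2.0778 N/mm
N_t = 18; L_s = 5.0·18 = 90 mm; δ_solid = L₀ − L_s = 142 − 90 = 52 mm
δ = F/k = 66.4/2.0778 = 31.957 mm
δ < δ_solid → spring does not go solid

NO, δ = 32.0 mm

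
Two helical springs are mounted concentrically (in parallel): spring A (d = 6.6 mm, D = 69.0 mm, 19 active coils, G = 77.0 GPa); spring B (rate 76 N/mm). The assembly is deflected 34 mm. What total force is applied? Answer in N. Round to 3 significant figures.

k_A = Gd⁴/(8D³N_a) = (77.0×10³)(6.6⁴)/(8·69.0³·19) = 2.926 N/mm
Parallel: k_eq = 2.926 + 76 = 78.926 N/mm
F = k_eq·δ = 78.926·34 = 2683.5 N

2680 N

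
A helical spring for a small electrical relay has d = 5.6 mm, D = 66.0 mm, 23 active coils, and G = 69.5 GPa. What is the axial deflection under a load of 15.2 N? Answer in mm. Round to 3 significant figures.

k = Gd⁴/(8D³N_a) = (69.5×10³)(5.6⁴)/(8·66.0³·23) = 1.2921 N/mm
δ = F/k = 15.2 / 1.2921 = 11.764 mm

11.8 mm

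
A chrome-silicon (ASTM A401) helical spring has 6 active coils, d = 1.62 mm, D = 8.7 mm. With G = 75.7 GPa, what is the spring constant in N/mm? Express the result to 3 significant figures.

k = Gd⁴/(8D³N_a) = (75.7×10³ × 1.62⁴) / (8 × 8.7³ × 6)
  = 521382 / 31608.1 = 16.495 N/mm

16.5 N/mm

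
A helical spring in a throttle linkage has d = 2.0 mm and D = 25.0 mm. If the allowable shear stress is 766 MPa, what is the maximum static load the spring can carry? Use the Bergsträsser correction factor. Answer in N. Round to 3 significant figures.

C = D/d = 25.0/2.0 = 12.5000
K_B = (4C+2)/(4C−3) = 52.000/47.000 = 1.1064
τ_max = K·8FD/(πd³) → F_max = τ_allow·πd³/(8DK)
F_max = 766·π·2.0³/(8·25.0·1.1064) = 19252/221.28 = 87.003 N

87.0 N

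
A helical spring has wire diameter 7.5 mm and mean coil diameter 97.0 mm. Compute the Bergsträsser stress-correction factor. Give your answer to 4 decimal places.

1.1026

C = D/d = 97.0/7.5 = 12.9333
K_B = (4C+2)/(4C−3) = 53.733/48.733 = 1.1026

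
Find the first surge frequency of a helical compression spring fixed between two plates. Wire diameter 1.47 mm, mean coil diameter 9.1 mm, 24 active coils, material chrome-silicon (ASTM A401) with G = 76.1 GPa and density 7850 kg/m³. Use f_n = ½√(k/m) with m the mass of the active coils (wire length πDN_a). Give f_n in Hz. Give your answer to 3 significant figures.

k = Gd⁴/(8D³N_a) = (76.1×10³)(1.47⁴)/(8·9.1³·24) = 2.456 N/mm = 2456 N/m
Wire length L = πDN_a = π·9.1·24 = 686.12 mm
m = ρ·(πd²/4)·L = 7850 × 1.6972×10⁻⁶ m² × 0.68612 m = 0.0091411 kg
f_n = ½√(k/m) = 0.5·√(2456/0.0091411) = 0.5·√(2.6868e+05) = 259.17 Hz

259 Hz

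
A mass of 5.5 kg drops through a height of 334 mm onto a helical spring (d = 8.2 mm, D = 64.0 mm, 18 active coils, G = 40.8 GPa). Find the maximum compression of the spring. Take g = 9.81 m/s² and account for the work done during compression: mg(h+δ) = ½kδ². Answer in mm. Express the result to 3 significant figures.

k = Gd⁴/(8D³N_a) = (40.8×10³)(8.2⁴)/(8·64.0³·18) = 4.8867 N/mm
W = mg = 5.5 × 9.81 = 53.955 N
½kδ² − Wδ − Wh = 0 → δ = (W + √(W² + 2kWh))/k
δ = (53.955 + √(2911.1 + 176125))/4.8867 = (53.955 + 423.13)/4.8867 = 97.629 mm

97.6 mm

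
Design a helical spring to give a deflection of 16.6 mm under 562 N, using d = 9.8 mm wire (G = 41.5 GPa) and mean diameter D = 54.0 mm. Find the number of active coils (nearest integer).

Required rate k = F/δ = 562/16.6 = 33.855 N/mm
N_a = Gd⁴/(8D³k) = (41.5×10³ × 9.8⁴)/(8 × 54.0³ × 33.855)
    = 3.82783e+08 / 4.26481e+07 = 8.975 → 9 coils

9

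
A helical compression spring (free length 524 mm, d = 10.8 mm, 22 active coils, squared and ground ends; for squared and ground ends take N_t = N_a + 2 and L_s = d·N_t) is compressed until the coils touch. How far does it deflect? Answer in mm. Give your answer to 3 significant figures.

N_t = 24; L_s = 10.8·24 = 259.2 mm
δ_solid = L₀ − L_s = 524 − 259.2 = 264.8 mm

265 mm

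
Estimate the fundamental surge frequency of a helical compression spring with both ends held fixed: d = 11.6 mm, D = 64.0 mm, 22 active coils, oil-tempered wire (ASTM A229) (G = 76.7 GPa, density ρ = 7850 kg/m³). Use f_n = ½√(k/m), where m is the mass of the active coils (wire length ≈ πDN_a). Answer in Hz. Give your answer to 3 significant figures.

45.3 Hz

k = Gd⁴/(8D³N_a) = (76.7×10³)(11.6⁴)/(8·64.0³·22) = 30.101 N/mm = 30101 N/m
Wire length L = πDN_a = π·64.0·22 = 4423.4 mm
m = ρ·(πd²/4)·L = 7850 × 105.68×10⁻⁶ m² × 4.4234 m = 3.6697 kg
f_n = ½√(k/m) = 0.5·√(30101/3.6697) = 0.5·√(8202.5) = 45.284 Hz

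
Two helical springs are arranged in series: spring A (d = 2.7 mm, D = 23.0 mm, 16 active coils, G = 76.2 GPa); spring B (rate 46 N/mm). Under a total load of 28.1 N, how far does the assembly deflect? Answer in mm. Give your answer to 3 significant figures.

11.4 mm

k_A = Gd⁴/(8D³N_a) = (76.2×10³)(2.7⁴)/(8·23.0³·16) = 2.6003 N/mm
Series: 1/k_eq = 1/2.6003 + 1/46 = 0.40632; k_eq = 2.4611 N/mm
δ = F/k_eq = 28.1/2.4611 = 11.417 mm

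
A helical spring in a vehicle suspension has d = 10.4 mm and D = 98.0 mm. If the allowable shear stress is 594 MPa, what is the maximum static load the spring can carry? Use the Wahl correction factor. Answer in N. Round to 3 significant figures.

2320 N

C = D/d = 98.0/10.4 = 9.4231
K_W = (4C−1)/(4C−4) + 0.615/C = 36.692/33.692 + 0.0653 = 1.1543
τ_max = K·8FD/(πd³) → F_max = τ_allow·πd³/(8DK)
F_max = 594·π·10.4³/(8·98.0·1.1543) = 2.0991e+06/904.98 = 2319.5 N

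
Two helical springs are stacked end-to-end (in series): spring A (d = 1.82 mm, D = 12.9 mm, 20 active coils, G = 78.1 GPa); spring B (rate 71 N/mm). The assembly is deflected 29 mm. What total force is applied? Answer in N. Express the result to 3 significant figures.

k_A = Gd⁴/(8D³N_a) = (78.1×10³)(1.82⁴)/(8·12.9³·20) = 2.4949 N/mm
Series: 1/k_eq = 1/2.4949 + 1/71 = 0.41491; k_eq = 2.4102 N/mm
F = k_eq·δ = 2.4102·29 = 69.895 N

69.9 N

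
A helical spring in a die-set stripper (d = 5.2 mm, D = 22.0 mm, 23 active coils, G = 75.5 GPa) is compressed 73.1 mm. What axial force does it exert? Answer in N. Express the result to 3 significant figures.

k = Gd⁴/(8D³N_a) = (75.5×10³)(5.2⁴)/(8·22.0³·23) = 28.176 N/mm
F = k·δ = 28.176 × 73.1 = 2059.6 N

2060 N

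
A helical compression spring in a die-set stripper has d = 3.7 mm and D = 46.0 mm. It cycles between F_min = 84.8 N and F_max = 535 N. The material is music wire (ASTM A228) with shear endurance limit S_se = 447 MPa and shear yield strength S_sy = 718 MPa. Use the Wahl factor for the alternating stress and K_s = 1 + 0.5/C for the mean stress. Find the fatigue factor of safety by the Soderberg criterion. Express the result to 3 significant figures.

C = D/d = 46.0/3.7 = 12.4324; K_W = (4C−1)/(4C−4)+0.615/C = 1.1151; K_s = 1+0.5/C = 1.0402
F_a = (F_max−F_min)/2 = 225.1 N; F_m = (F_max+F_min)/2 = 309.9 N
τ_a = K_W·8F_aD/(πd³) = 1.1151 × 520.56 = 580.46 MPa
τ_m = K_s·8F_mD/(πd³) = 1.0402 × 716.66 = 745.48 MPa
Soderberg: 1/n_f = τ_a/S_se + τ_m/S_sy = 580.46/447 + 745.48/718 = 1.29856 + 1.03828 = 2.3368
n_f = 1/2.3368 = 0.4279

0.428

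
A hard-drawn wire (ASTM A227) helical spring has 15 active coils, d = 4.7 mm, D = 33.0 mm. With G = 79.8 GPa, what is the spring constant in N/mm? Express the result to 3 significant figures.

k = Gd⁴/(8D³N_a) = (79.8×10³ × 4.7⁴) / (8 × 33.0³ × 15)
  = 3.89399e+07 / 4.31244e+06 = 9.0297 N/mm

9.03 N/mm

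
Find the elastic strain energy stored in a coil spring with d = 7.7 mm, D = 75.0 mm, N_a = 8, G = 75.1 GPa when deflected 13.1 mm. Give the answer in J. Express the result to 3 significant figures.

0.839 J

k = Gd⁴/(8D³N_a) = (75.1×10³)(7.7⁴)/(8·75.0³·8) = 9.7778 N/mm
U = ½kδ² = 0.5 × 9.7778 × 13.1² = 838.98 N·mm = 0.83898 J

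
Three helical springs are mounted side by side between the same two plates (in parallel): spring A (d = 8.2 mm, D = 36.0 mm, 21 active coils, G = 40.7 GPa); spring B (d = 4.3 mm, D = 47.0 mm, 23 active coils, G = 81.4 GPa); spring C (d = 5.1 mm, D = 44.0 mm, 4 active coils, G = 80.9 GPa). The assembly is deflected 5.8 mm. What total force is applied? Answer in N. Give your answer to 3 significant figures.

k_A = Gd⁴/(8D³N_a) = (40.7×10³)(8.2⁴)/(8·36.0³·21) = 23.476 N/mm
k_B = Gd⁴/(8D³N_a) = (81.4×10³)(4.3⁴)/(8·47.0³·23) = 1.4568 N/mm
k_C = Gd⁴/(8D³N_a) = (80.9×10³)(5.1⁴)/(8·44.0³·4) = 20.078 N/mm
Parallel: k_eq = 23.476 + 1.4568 + 20.078 = 45.011 N/mm
F = k_eq·δ = 45.011·5.8 = 261.07 N

261 N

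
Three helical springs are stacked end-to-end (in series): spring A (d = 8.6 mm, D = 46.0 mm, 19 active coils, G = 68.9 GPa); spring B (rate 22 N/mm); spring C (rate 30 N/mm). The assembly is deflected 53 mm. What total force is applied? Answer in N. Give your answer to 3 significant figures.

449 N

k_A = Gd⁴/(8D³N_a) = (68.9×10³)(8.6⁴)/(8·46.0³·19) = 25.474 N/mm
Series: 1/k_eq = 1/25.474 + 1/22 + 1/30 = 0.11804; k_eq = 8.4714 N/mm
F = k_eq·δ = 8.4714·53 = 448.99 N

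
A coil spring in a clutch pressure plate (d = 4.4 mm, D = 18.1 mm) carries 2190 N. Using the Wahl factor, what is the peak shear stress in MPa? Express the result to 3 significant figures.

Spring index C = D/d = 18.1/4.4 = 4.1136
K_W = (4C−1)/(4C−4) + 0.615/C = 15.455/12.455 + 0.1495 = 1.3904
τ₀ = 8FD/(πd³) = 8·2190·18.1/(π·4.4³) = 317112/267.61 = 1185 MPa
τ_max = K·τ₀ = 1.3904 × 1185 = 1647.5 MPa

1650 MPa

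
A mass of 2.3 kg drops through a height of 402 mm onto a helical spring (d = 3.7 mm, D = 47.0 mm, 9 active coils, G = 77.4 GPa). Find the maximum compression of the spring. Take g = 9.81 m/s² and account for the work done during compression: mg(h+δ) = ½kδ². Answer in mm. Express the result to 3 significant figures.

109 mm

k = Gd⁴/(8D³N_a) = (77.4×10³)(3.7⁴)/(8·47.0³·9) = 1.9405 N/mm
W = mg = 2.3 × 9.81 = 22.563 N
½kδ² − Wδ − Wh = 0 → δ = (W + √(W² + 2kWh))/k
δ = (22.563 + √(509.09 + 35202.6))/1.9405 = (22.563 + 188.98)/1.9405 = 109.01 mm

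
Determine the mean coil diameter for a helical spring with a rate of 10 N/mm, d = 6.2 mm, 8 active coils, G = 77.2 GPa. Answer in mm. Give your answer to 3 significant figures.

D = (Gd⁴/(8N_a·k))^(1/3) = (77.2×10³·6.2⁴/(8·8·10))^(1/3)
  = (178240)^(1/3) = 56.2775 mm

56.3 mm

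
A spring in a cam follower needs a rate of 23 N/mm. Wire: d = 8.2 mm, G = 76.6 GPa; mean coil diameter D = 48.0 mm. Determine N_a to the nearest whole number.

N_a = Gd⁴/(8D³k) = (76.6×10³ × 8.2⁴)/(8 × 48.0³ × 23)
    = 3.46325e+08 / 2.03489e+07 = 17.02 → 17 coils

17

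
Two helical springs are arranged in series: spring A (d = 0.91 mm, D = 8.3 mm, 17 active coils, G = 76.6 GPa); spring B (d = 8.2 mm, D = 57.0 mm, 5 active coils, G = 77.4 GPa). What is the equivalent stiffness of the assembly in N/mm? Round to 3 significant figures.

k_A = Gd⁴/(8D³N_a) = (76.6×10³)(0.91⁴)/(8·8.3³·17) = 0.67549 N/mm
k_B = Gd⁴/(8D³N_a) = (77.4×10³)(8.2⁴)/(8·57.0³·5) = 47.24 N/mm
Series: 1/k_eq = 1/0.67549 + 1/47.24 = 1.5016; k_eq = 0.66597 N/mm

0.666 N/mm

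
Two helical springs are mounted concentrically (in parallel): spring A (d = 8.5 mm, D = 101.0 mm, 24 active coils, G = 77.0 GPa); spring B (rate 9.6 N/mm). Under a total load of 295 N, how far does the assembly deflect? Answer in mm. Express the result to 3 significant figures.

k_A = Gd⁴/(8D³N_a) = (77.0×10³)(8.5⁴)/(8·101.0³·24) = 2.0319 N/mm
Parallel: k_eq = 2.0319 + 9.6 = 11.632 N/mm
δ = F/k_eq = 295/11.632 = 25.361 mm

25.4 mm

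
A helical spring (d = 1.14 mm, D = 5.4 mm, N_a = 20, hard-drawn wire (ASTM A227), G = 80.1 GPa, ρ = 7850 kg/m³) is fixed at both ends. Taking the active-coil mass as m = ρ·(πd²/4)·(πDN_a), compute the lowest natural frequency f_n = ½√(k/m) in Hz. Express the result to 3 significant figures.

k = Gd⁴/(8D³N_a) = (80.1×10³)(1.14⁴)/(8·5.4³·20) = 5.3697 N/mm = 5369.7 N/m
Wire length L = πDN_a = π·5.4·20 = 339.29 mm
m = ρ·(πd²/4)·L = 7850 × 1.0207×10⁻⁶ m² × 0.33929 m = 0.0027186 kg
f_n = ½√(k/m) = 0.5·√(5369.7/0.0027186) = 0.5·√(1.9752e+06) = 702.71 Hz

703 Hz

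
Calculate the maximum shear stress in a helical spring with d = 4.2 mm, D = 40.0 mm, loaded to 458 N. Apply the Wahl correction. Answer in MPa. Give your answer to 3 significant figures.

Spring index C = D/d = 40.0/4.2 = 9.5238
K_W = (4C−1)/(4C−4) + 0.615/C = 37.095/34.095 + 0.0646 = 1.1526
τ₀ = 8FD/(πd³) = 8·458·40.0/(π·4.2³) = 146560/232.75 = 629.68 MPa
τ_max = K·τ₀ = 1.1526 × 629.68 = 725.74 MPa

726 MPa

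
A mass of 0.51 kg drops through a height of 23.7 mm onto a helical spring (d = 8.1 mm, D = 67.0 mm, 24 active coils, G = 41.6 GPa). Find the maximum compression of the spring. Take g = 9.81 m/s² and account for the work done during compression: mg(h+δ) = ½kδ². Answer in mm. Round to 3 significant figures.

10.5 mm

k = Gd⁴/(8D³N_a) = (41.6×10³)(8.1⁴)/(8·67.0³·24) = 3.101 N/mm
W = mg = 0.51 × 9.81 = 5.0031 N
½kδ² − Wδ − Wh = 0 → δ = (W + √(W² + 2kWh))/k
δ = (5.0031 + √(25.031 + 735.403))/3.101 = (5.0031 + 27.576)/3.101 = 10.506 mm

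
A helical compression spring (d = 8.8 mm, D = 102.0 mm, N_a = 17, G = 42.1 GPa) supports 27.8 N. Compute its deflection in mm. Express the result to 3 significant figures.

15.9 mm

k = Gd⁴/(8D³N_a) = (42.1×10³)(8.8⁴)/(8·102.0³·17) = 1.7493 N/mm
δ = F/k = 27.8 / 1.7493 = 15.892 mm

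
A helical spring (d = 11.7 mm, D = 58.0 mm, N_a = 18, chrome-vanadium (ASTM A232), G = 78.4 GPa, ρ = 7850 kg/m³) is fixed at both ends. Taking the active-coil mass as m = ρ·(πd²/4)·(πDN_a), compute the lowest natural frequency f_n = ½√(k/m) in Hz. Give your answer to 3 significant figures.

k = Gd⁴/(8D³N_a) = (78.4×10³)(11.7⁴)/(8·58.0³·18) = 52.289 N/mm = 52289 N/m
Wire length L = πDN_a = π·58.0·18 = 3279.8 mm
m = ρ·(πd²/4)·L = 7850 × 107.51×10⁻⁶ m² × 3.2798 m = 2.7681 kg
f_n = ½√(k/m) = 0.5·√(52289/2.7681) = 0.5·√(18890) = 68.72 Hz

68.7 Hz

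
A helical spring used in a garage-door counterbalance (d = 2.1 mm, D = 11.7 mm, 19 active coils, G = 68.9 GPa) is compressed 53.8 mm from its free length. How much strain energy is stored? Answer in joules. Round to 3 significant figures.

k = Gd⁴/(8D³N_a) = (68.9×10³)(2.1⁴)/(8·11.7³·19) = 5.5042 N/mm
U = ½kδ² = 0.5 × 5.5042 × 53.8² = 7965.8 N·mm = 7.9658 J

7.97 J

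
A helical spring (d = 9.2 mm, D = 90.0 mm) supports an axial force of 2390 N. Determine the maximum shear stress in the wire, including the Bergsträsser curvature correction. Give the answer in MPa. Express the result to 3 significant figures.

Spring index C = D/d = 90.0/9.2 = 9.7826
K_B = (4C+2)/(4C−3) = 41.130/36.130 = 1.1384
τ₀ = 8FD/(πd³) = 8·2390·90.0/(π·9.2³) = 1.7208e+06/2446.3 = 703.42 MPa
τ_max = K·τ₀ = 1.1384 × 703.42 = 800.77 MPa

801 MPa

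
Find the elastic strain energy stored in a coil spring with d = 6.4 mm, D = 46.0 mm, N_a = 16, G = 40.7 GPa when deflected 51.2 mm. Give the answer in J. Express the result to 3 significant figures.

7.18 J

k = Gd⁴/(8D³N_a) = (40.7×10³)(6.4⁴)/(8·46.0³·16) = 5.4806 N/mm
U = ½kδ² = 0.5 × 5.4806 × 51.2² = 7183.6 N·mm = 7.1836 J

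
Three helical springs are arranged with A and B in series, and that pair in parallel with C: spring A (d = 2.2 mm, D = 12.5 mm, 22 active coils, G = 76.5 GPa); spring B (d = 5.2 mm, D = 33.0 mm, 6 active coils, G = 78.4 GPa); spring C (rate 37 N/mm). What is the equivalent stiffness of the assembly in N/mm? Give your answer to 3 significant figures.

k_A = Gd⁴/(8D³N_a) = (76.5×10³)(2.2⁴)/(8·12.5³·22) = 5.2133 N/mm
k_B = Gd⁴/(8D³N_a) = (78.4×10³)(5.2⁴)/(8·33.0³·6) = 33.231 N/mm
Springs A,B series: k_AB = 1/(1/5.2133+1/33.231) = 4.5063 N/mm; parallel with C: k_eq = 4.5063+37 = 41.506 N/mm

41.5 N/mm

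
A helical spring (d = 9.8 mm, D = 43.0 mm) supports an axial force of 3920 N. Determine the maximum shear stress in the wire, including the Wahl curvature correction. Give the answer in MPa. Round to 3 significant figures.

Spring index C = D/d = 43.0/9.8 = 4.3878
K_W = (4C−1)/(4C−4) + 0.615/C = 16.551/13.551 + 0.1402 = 1.3615
τ₀ = 8FD/(πd³) = 8·3920·43.0/(π·9.8³) = 1.34848e+06/2956.8 = 456.05 MPa
τ_max = K·τ₀ = 1.3615 × 456.05 = 620.94 MPa

621 MPa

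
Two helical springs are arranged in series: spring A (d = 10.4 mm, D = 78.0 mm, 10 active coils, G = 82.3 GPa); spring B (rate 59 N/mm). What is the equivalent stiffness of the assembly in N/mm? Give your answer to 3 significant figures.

k_A = Gd⁴/(8D³N_a) = (82.3×10³)(10.4⁴)/(8·78.0³·10) = 25.361 N/mm
Series: 1/k_eq = 1/25.361 + 1/59 = 0.05638; k_eq = 17.737 N/mm

17.7 N/mm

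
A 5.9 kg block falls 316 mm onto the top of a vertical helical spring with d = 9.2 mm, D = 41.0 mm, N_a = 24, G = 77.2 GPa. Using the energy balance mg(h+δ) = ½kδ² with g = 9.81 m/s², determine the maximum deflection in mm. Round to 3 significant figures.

31.0 mm

k = Gd⁴/(8D³N_a) = (77.2×10³)(9.2⁴)/(8·41.0³·24) = 41.794 N/mm
W = mg = 5.9 × 9.81 = 57.879 N
½kδ² − Wδ − Wh = 0 → δ = (W + √(W² + 2kWh))/k
δ = (57.879 + √(3350 + 1.52881e+06))/41.794 = (57.879 + 1237.8)/41.794 = 31.002 mm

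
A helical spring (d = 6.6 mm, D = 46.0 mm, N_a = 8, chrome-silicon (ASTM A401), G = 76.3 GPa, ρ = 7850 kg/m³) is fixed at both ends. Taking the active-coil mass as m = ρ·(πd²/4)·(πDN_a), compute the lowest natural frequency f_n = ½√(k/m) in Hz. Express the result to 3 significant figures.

k = Gd⁴/(8D³N_a) = (76.3×10³)(6.6⁴)/(8·46.0³·8) = 23.241 N/mm = 23241 N/m
Wire length L = πDN_a = π·46.0·8 = 1156.1 mm
m = ρ·(πd²/4)·L = 7850 × 34.212×10⁻⁶ m² × 1.1561 m = 0.31049 kg
f_n = ½√(k/m) = 0.5·√(23241/0.31049) = 0.5·√(74852) = 136.8 Hz

137 Hz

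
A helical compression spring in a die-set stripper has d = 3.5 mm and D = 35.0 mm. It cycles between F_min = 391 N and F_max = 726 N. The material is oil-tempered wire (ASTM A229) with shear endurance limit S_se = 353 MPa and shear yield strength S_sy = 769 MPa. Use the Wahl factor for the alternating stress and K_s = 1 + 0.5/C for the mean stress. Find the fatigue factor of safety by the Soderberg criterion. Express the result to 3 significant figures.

0.368

C = D/d = 35.0/3.5 = 10.0000; K_W = (4C−1)/(4C−4)+0.615/C = 1.1448; K_s = 1+0.5/C = 1.0500
F_a = (F_max−F_min)/2 = 167.5 N; F_m = (F_max+F_min)/2 = 558.5 N
τ_a = K_W·8F_aD/(πd³) = 1.1448 × 348.19 = 398.62 MPa
τ_m = K_s·8F_mD/(πd³) = 1.0500 × 1161 = 1219 MPa
Soderberg: 1/n_f = τ_a/S_se + τ_m/S_sy = 398.62/353 + 1219/769 = 1.12924 + 1.58522 = 2.7145
n_f = 1/2.7145 = 0.3684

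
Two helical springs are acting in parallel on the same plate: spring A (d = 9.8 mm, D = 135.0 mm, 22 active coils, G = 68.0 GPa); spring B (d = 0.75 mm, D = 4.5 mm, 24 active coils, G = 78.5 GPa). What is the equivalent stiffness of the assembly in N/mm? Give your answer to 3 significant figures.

2.87 N/mm

k_A = Gd⁴/(8D³N_a) = (68.0×10³)(9.8⁴)/(8·135.0³·22) = 1.4484 N/mm
k_B = Gd⁴/(8D³N_a) = (78.5×10³)(0.75⁴)/(8·4.5³·24) = 1.4196 N/mm
Parallel: k_eq = 1.4484 + 1.4196 = 2.8681 N/mm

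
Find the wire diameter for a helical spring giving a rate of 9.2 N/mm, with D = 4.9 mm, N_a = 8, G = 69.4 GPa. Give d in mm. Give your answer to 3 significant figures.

d = (8D³N_a·k / G)^(1/4) = (8·4.9³·8·9.2 / (69.4×10³))^0.25
  = (0.99815)^0.25 = 0.9995 mm

1.00 mm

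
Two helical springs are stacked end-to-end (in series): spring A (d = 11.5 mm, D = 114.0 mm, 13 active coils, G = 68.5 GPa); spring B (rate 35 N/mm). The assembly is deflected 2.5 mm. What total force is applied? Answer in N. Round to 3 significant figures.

k_A = Gd⁴/(8D³N_a) = (68.5×10³)(11.5⁴)/(8·114.0³·13) = 7.7756 N/mm
Series: 1/k_eq = 1/7.7756 + 1/35 = 0.15718; k_eq = 6.3622 N/mm
F = k_eq·δ = 6.3622·2.5 = 15.905 N

15.9 N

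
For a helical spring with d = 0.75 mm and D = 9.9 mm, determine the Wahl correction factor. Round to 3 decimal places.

C = D/d = 9.9/0.75 = 13.2000
K_W = (4C−1)/(4C−4) + 0.615/C = 51.800/48.800 + 0.0466 = 1.1081

1.108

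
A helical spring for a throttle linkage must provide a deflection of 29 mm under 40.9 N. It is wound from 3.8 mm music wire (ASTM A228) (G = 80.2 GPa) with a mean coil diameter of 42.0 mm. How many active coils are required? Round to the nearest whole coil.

Required rate k = F/δ = 40.9/29 = 1.4103 N/mm
N_a = Gd⁴/(8D³k) = (80.2×10³ × 3.8⁴)/(8 × 42.0³ × 1.4103)
    = 1.67228e+07 / 835917 = 20.01 → 20 coils

20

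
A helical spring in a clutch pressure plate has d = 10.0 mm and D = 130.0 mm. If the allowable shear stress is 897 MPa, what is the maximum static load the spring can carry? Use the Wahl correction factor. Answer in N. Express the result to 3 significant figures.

C = D/d = 130.0/10.0 = 13.0000
K_W = (4C−1)/(4C−4) + 0.615/C = 51.000/48.000 + 0.0473 = 1.1098
τ_max = K·8FD/(πd³) → F_max = τ_allow·πd³/(8DK)
F_max = 897·π·10.0³/(8·130.0·1.1098) = 2.818e+06/1154.2 = 2441.5 N

2440 N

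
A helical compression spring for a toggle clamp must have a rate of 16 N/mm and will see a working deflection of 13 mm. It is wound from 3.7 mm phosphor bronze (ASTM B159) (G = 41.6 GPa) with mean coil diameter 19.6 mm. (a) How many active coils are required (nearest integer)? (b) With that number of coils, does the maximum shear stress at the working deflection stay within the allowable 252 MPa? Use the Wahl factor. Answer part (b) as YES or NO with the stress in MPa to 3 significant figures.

N_a = Gd⁴/(8D³k) = (41.6×10³)(3.7⁴)/(8·19.6³·16) = 8.09 → N_a = 8
Actual rate k = Gd⁴/(8D³·8) = 16.179 N/mm
Working load F = kδ = 16.179·13 = 210.33 N
C = 19.6/3.7 = 5.2973; K_W = (4C−1)/(4C−4)+0.615/C = 1.2906
τ_max = K_W·8FD/(πd³) = 1.2906·207.25 = 267.48 MPa
τ_max > 252 MPa → exceeds allowable

(a) 8 coils; (b) NO, τ_max = 267 MPa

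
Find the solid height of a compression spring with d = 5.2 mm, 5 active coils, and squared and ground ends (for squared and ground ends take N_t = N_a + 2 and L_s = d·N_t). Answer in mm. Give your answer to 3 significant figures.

36.4 mm

squared and ground ends: N_t = N_a + 2 = 5 + 2 = 7
L_s = d·N_t = 5.2 × 7 = 36.4 mm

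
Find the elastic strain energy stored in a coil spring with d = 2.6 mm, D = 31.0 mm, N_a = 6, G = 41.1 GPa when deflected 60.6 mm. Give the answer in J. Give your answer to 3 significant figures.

2.41 J

k = Gd⁴/(8D³N_a) = (41.1×10³)(2.6⁴)/(8·31.0³·6) = 1.3134 N/mm
U = ½kδ² = 0.5 × 1.3134 × 60.6² = 2411.7 N·mm = 2.4117 J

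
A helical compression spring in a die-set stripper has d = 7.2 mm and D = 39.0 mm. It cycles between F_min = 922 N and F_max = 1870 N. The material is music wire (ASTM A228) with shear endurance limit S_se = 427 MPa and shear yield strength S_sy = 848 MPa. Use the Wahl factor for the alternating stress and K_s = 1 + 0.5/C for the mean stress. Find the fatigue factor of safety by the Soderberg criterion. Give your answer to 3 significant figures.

1.17

C = D/d = 39.0/7.2 = 5.4167; K_W = (4C−1)/(4C−4)+0.615/C = 1.2833; K_s = 1+0.5/C = 1.0923
F_a = (F_max−F_min)/2 = 474 N; F_m = (F_max+F_min)/2 = 1396 N
τ_a = K_W·8F_aD/(πd³) = 1.2833 × 126.12 = 161.86 MPa
τ_m = K_s·8F_mD/(πd³) = 1.0923 × 371.44 = 405.73 MPa
Soderberg: 1/n_f = τ_a/S_se + τ_m/S_sy = 161.86/427 + 405.73/848 = 0.37906 + 0.47846 = 0.85751
n_f = 1/0.85751 = 1.166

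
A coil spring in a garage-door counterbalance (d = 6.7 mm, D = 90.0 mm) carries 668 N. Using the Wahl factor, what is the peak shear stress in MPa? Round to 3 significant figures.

563 MPa

Spring index C = D/d = 90.0/6.7 = 13.4328
K_W = (4C−1)/(4C−4) + 0.615/C = 52.731/49.731 + 0.0458 = 1.1061
τ₀ = 8FD/(πd³) = 8·668·90.0/(π·6.7³) = 480960/944.87 = 509.02 MPa
τ_max = K·τ₀ = 1.1061 × 509.02 = 563.03 MPa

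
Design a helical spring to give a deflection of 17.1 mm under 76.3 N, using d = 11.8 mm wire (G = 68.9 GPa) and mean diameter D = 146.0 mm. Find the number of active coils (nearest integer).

12

Required rate k = F/δ = 76.3/17.1 = 4.462 N/mm
N_a = Gd⁴/(8D³k) = (68.9×10³ × 11.8⁴)/(8 × 146.0³ × 4.462)
    = 1.33582e+09 / 1.11091e+08 = 12.02 → 12 coils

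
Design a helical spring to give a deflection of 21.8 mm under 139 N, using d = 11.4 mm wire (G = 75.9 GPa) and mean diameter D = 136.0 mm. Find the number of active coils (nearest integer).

Required rate k = F/δ = 139/21.8 = 6.3761 N/mm
N_a = Gd⁴/(8D³k) = (75.9×10³ × 11.4⁴)/(8 × 136.0³ × 6.3761)
    = 1.28192e+09 / 1.28311e+08 = 9.991 → 10 coils

10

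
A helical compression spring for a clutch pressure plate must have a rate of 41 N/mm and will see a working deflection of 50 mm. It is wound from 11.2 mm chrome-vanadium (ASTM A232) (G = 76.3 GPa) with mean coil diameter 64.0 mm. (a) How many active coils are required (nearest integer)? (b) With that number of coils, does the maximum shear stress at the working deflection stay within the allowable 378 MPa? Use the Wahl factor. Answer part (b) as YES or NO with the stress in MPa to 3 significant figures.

(a) 14 coils; (b) YES, τ_max = 300 MPa

N_a = Gd⁴/(8D³k) = (76.3×10³)(11.2⁴)/(8·64.0³·41) = 13.96 → N_a = 14
Actual rate k = Gd⁴/(8D³·14) = 40.892 N/mm
Working load F = kδ = 40.892·50 = 2044.6 N
C = 64.0/11.2 = 5.7143; K_W = (4C−1)/(4C−4)+0.615/C = 1.2667
τ_max = K_W·8FD/(πd³) = 1.2667·237.18 = 300.44 MPa
τ_max ≤ 378 MPa → acceptable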